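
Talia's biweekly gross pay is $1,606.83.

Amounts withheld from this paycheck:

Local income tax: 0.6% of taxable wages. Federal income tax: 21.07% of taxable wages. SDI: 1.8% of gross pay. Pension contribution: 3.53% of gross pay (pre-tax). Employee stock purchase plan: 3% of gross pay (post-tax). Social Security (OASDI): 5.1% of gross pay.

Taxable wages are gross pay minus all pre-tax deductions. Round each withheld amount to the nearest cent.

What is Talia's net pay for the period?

$1,055.13

Pension contribution: $1,606.83 × 0.0353 = $56.72
Taxable wages = $1,606.83 − $56.72 = $1,550.11
Local income tax: $1,550.11 × 0.006 = $9.30
Federal income tax: $1,550.11 × 0.2107 = $326.61
SDI: $1,606.83 × 0.018 = $28.92
Social Security (OASDI): $1,606.83 × 0.051 = $81.95
Employee stock purchase plan: $1,606.83 × 0.03 = $48.20
Total deductions = $56.72 + $9.30 + $326.61 + $28.92 + $81.95 + $48.20 = $551.70
Net pay = $1,606.83 − $551.70 = $1,055.13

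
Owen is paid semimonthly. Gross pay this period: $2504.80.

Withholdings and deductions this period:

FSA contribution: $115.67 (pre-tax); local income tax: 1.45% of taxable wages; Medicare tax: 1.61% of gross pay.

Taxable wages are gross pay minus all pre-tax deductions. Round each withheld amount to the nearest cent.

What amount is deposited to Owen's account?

$2314.16

FSA contribution: $115.67
Taxable wages = $2504.80 − $115.67 = $2389.13
Local income tax: $2389.13 × 0.0145 = $34.64
Medicare tax: $2504.80 × 0.0161 = $40.33
Total deductions = $115.67 + $34.64 + $40.33 = $190.64
Net pay = $2504.80 − $190.64 = $2314.16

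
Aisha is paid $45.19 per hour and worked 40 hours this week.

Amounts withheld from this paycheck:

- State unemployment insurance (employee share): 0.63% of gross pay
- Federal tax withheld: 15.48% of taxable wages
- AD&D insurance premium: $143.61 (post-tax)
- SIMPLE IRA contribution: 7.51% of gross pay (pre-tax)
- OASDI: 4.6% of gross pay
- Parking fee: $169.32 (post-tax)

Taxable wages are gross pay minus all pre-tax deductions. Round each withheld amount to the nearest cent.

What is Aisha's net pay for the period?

Gross pay: 40 × $45.19 = $1,807.60
SIMPLE IRA contribution: $1,807.60 × 0.0751 = $135.75
Taxable wages = $1,807.60 − $135.75 = $1,671.85
Federal tax withheld: $1,671.85 × 0.1548 = $258.80
OASDI: $1,807.60 × 0.046 = $83.15
State unemployment insurance (employee share): $1,807.60 × 0.0063 = $11.39
AD&D insurance premium: $143.61
Parking fee: $169.32
Total deductions = $135.75 + $258.80 + $83.15 + $11.39 + $143.61 + $169.32 = $802.02
Net pay = $1,807.60 − $802.02 = $1,005.58

$1,005.58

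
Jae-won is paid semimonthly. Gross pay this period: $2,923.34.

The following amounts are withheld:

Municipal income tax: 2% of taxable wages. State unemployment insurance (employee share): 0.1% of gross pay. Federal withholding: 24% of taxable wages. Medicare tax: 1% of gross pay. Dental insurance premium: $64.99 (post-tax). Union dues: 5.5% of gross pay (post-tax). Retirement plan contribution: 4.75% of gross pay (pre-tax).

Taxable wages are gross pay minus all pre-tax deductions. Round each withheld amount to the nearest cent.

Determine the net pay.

Retirement plan contribution: $2,923.34 × 0.0475 = $138.86
Taxable wages = $2,923.34 − $138.86 = $2,784.48
Federal withholding: $2,784.48 × 0.24 = $668.28
Municipal income tax: $2,784.48 × 0.02 = $55.69
State unemployment insurance (employee share): $2,923.34 × 0.001 = $2.92
Medicare tax: $2,923.34 × 0.01 = $29.23
Dental insurance premium: $64.99
Union dues: $2,923.34 × 0.055 = $160.78
Total deductions = $138.86 + $668.28 + $55.69 + $2.92 + $29.23 + $64.99 + $160.78 = $1,120.75
Net pay = $2,923.34 − $1,120.75 = $1,802.59

$1,802.59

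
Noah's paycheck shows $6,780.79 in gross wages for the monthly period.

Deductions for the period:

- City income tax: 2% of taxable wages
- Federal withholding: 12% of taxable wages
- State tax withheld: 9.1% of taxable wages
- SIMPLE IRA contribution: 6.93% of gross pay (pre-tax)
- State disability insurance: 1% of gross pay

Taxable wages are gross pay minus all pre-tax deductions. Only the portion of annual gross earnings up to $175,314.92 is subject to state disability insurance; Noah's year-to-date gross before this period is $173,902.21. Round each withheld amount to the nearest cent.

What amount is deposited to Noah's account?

SIMPLE IRA contribution: $6,780.79 × 0.0693 = $469.91
Taxable wages = $6,780.79 − $469.91 = $6,310.88
State tax withheld: $6,310.88 × 0.091 = $574.29
Federal withholding: $6,310.88 × 0.12 = $757.31
City income tax: $6,310.88 × 0.02 = $126.22
State disability insurance: only $175,314.92 − $173,902.21 = $1,412.71 of this check is subject → $1,412.71 × 0.01 = $14.13
Total deductions = $469.91 + $574.29 + $757.31 + $126.22 + $14.13 = $1,941.86
Net pay = $6,780.79 − $1,941.86 = $4,838.93

$4,838.93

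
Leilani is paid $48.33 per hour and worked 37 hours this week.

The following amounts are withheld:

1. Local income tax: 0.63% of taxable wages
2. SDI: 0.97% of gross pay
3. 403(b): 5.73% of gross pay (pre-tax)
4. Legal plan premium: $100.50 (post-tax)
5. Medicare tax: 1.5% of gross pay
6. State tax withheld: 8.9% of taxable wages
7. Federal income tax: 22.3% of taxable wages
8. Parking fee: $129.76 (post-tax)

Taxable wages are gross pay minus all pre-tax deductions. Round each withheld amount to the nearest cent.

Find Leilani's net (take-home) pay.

$874.75

Gross pay: 37 × $48.33 = $1,788.21
403(b): $1,788.21 × 0.0573 = $102.46
Taxable wages = $1,788.21 − $102.46 = $1,685.75
Federal income tax: $1,685.75 × 0.223 = $375.92
Local income tax: $1,685.75 × 0.0063 = $10.62
State tax withheld: $1,685.75 × 0.089 = $150.03
Medicare tax: $1,788.21 × 0.015 = $26.82
SDI: $1,788.21 × 0.0097 = $17.35
Parking fee: $129.76
Legal plan premium: $100.50
Total deductions = $102.46 + $375.92 + $10.62 + $150.03 + $26.82 + $17.35 + $129.76 + $100.50 = $913.46
Net pay = $1,788.21 − $913.46 = $874.75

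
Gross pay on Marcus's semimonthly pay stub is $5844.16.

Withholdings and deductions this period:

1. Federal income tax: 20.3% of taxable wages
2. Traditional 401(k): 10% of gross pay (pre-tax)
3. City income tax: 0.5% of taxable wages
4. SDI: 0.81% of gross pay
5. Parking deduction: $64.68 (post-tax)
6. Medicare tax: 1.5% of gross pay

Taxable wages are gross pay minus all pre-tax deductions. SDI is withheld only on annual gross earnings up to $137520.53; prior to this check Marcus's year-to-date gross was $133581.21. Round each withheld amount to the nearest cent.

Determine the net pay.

$3981.46

Traditional 401(k): $5844.16 × 0.1 = $584.42
Taxable wages = $5844.16 − $584.42 = $5259.74
City income tax: $5259.74 × 0.005 = $26.30
Federal income tax: $5259.74 × 0.203 = $1067.73
SDI: only $137520.53 − $133581.21 = $3939.32 of this check is subject → $3939.32 × 0.0081 = $31.91
Medicare tax: $5844.16 × 0.015 = $87.66
Parking deduction: $64.68
Total deductions = $584.42 + $26.30 + $1067.73 + $31.91 + $87.66 + $64.68 = $1862.70
Net pay = $5844.16 − $1862.70 = $3981.46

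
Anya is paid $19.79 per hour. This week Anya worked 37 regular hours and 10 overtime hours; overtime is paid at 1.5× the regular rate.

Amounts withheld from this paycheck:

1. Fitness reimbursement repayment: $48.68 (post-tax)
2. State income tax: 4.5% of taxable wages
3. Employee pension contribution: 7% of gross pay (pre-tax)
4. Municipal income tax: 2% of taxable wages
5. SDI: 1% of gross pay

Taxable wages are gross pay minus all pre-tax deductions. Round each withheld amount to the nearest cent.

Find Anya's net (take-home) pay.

$835.86

Regular pay: 37 × $19.79 = $732.23
Overtime pay: 10 × $19.79 × 1.5 = $296.85
Gross pay = $732.23 + $296.85 = $1,029.08
Employee pension contribution: $1,029.08 × 0.07 = $72.04
Taxable wages = $1,029.08 − $72.04 = $957.04
State income tax: $957.04 × 0.045 = $43.07
Municipal income tax: $957.04 × 0.02 = $19.14
SDI: $1,029.08 × 0.01 = $10.29
Fitness reimbursement repayment: $48.68
Total deductions = $72.04 + $43.07 + $19.14 + $10.29 + $48.68 = $193.22
Net pay = $1,029.08 − $193.22 = $835.86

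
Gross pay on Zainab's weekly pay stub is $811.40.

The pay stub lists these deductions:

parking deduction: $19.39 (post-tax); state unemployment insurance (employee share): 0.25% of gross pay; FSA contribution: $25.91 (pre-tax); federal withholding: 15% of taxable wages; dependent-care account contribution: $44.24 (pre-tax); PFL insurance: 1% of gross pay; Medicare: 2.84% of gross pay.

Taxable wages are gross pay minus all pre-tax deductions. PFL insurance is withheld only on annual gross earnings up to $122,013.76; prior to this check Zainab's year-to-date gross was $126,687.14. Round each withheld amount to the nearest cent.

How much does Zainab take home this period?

FSA contribution: $25.91
Dependent-care account contribution: $44.24
Pre-tax total = $25.91 + $44.24 = $70.15
Taxable wages = $811.40 − $70.15 = $741.25
Federal withholding: $741.25 × 0.15 = $111.19
PFL insurance: annual cap $122,013.76 already reached (YTD $126,687.14), so $0.00
Medicare: $811.40 × 0.0284 = $23.04
State unemployment insurance (employee share): $811.40 × 0.0025 = $2.03
Parking deduction: $19.39
Total deductions = $25.91 + $44.24 + $111.19 + $0.00 + $23.04 + $2.03 + $19.39 = $225.80
Net pay = $811.40 − $225.80 = $585.60

$585.60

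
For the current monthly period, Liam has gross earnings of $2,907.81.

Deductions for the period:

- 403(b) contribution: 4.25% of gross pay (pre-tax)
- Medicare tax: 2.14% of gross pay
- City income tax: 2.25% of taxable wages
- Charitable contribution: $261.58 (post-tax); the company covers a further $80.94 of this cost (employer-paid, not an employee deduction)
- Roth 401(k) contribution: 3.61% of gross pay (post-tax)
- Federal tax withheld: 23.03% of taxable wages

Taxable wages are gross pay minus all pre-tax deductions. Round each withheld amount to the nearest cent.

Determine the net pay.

$1,651.59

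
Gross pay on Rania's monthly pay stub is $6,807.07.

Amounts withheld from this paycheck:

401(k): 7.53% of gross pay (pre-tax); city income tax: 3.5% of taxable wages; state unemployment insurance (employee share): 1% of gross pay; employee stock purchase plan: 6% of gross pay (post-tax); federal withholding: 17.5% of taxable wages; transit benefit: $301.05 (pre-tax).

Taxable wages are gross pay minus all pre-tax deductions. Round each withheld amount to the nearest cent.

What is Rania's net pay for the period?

$4,258.34

Transit benefit: $301.05
401(k): $6,807.07 × 0.0753 = $512.57
Pre-tax total = $301.05 + $512.57 = $813.62
Taxable wages = $6,807.07 − $813.62 = $5,993.45
City income tax: $5,993.45 × 0.035 = $209.77
Federal withholding: $5,993.45 × 0.175 = $1,048.85
State unemployment insurance (employee share): $6,807.07 × 0.01 = $68.07
Employee stock purchase plan: $6,807.07 × 0.06 = $408.42
Total deductions = $301.05 + $512.57 + $209.77 + $1,048.85 + $68.07 + $408.42 = $2,548.73
Net pay = $6,807.07 − $2,548.73 = $4,258.34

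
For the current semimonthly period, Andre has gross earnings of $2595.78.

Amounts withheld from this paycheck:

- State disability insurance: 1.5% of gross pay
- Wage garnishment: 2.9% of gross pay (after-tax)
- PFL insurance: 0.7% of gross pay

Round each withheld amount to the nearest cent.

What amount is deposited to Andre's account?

$2463.39

PFL insurance: $2595.78 × 0.007 = $18.17
State disability insurance: $2595.78 × 0.015 = $38.94
Wage garnishment: $2595.78 × 0.029 = $75.28
Total deductions = $18.17 + $38.94 + $75.28 = $132.39
Net pay = $2595.78 − $132.39 = $2463.39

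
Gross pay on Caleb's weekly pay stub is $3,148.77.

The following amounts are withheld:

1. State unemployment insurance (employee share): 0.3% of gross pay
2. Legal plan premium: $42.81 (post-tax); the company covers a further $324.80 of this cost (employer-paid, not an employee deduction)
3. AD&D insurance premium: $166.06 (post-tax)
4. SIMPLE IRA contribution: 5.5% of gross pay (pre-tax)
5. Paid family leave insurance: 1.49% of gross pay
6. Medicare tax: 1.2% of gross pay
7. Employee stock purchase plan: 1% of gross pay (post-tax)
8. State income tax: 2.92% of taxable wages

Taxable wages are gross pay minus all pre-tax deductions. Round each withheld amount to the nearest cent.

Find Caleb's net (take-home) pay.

$2,554.18

SIMPLE IRA contribution: $3,148.77 × 0.055 = $173.18
Taxable wages = $3,148.77 − $173.18 = $2,975.59
State income tax: $2,975.59 × 0.0292 = $86.89
Paid family leave insurance: $3,148.77 × 0.0149 = $46.92
Medicare tax: $3,148.77 × 0.012 = $37.79
State unemployment insurance (employee share): $3,148.77 × 0.003 = $9.45
AD&D insurance premium: $166.06
Legal plan premium: $42.81
Employee stock purchase plan: $3,148.77 × 0.01 = $31.49
(Employer's $324.80 toward legal plan premium is not withheld from the employee.)
Total deductions = $173.18 + $86.89 + $46.92 + $37.79 + $9.45 + $166.06 + $42.81 + $31.49 = $594.59
Net pay = $3,148.77 − $594.59 = $2,554.18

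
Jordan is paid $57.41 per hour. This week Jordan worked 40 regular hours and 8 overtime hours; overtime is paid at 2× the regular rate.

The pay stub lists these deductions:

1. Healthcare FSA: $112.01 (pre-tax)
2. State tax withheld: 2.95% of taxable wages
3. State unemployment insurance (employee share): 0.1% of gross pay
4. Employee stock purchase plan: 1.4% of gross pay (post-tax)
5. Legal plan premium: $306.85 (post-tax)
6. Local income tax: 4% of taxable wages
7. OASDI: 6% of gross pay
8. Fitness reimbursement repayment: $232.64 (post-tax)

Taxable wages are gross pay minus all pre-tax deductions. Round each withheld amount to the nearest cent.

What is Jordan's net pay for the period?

$2106.68

Regular pay: 40 × $57.41 = $2296.40
Overtime pay: 8 × $57.41 × 2 = $918.56
Gross pay = $2296.40 + $918.56 = $3214.96
Healthcare FSA: $112.01
Taxable wages = $3214.96 − $112.01 = $3102.95
State tax withheld: $3102.95 × 0.0295 = $91.54
Local income tax: $3102.95 × 0.04 = $124.12
State unemployment insurance (employee share): $3214.96 × 0.001 = $3.21
OASDI: $3214.96 × 0.06 = $192.90
Employee stock purchase plan: $3214.96 × 0.014 = $45.01
Fitness reimbursement repayment: $232.64
Legal plan premium: $306.85
Total deductions = $112.01 + $91.54 + $124.12 + $3.21 + $192.90 + $45.01 + $232.64 + $306.85 = $1108.28
Net pay = $3214.96 − $1108.28 = $2106.68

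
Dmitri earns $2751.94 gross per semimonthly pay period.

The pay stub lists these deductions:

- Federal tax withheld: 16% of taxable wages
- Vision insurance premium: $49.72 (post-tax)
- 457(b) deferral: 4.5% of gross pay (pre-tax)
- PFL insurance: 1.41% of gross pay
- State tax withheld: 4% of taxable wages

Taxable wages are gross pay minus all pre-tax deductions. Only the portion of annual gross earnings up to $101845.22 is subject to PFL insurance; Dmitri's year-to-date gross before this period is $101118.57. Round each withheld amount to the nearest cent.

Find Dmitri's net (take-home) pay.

457(b) deferral: $2751.94 × 0.045 = $123.84
Taxable wages = $2751.94 − $123.84 = $2628.10
State tax withheld: $2628.10 × 0.04 = $105.12
Federal tax withheld: $2628.10 × 0.16 = $420.50
PFL insurance: only $101845.22 − $101118.57 = $726.65 of this check is subject → $726.65 × 0.0141 = $10.25
Vision insurance premium: $49.72
Total deductions = $123.84 + $105.12 + $420.50 + $10.25 + $49.72 = $709.43
Net pay = $2751.94 − $709.43 = $2042.51

$2042.51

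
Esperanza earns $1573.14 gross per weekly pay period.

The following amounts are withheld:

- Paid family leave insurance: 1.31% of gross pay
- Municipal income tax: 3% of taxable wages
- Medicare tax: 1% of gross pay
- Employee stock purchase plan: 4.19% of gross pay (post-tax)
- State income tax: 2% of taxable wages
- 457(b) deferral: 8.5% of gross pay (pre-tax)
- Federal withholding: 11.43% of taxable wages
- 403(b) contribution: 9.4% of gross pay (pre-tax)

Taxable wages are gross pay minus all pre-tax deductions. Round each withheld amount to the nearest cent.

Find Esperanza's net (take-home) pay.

457(b) deferral: $1573.14 × 0.085 = $133.72
403(b) contribution: $1573.14 × 0.094 = $147.88
Pre-tax total = $133.72 + $147.88 = $281.60
Taxable wages = $1573.14 − $281.60 = $1291.54
Municipal income tax: $1291.54 × 0.03 = $38.75
Federal withholding: $1291.54 × 0.1143 = $147.62
State income tax: $1291.54 × 0.02 = $25.83
Medicare tax: $1573.14 × 0.01 = $15.73
Paid family leave insurance: $1573.14 × 0.0131 = $20.61
Employee stock purchase plan: $1573.14 × 0.0419 = $65.91
Total deductions = $133.72 + $147.88 + $38.75 + $147.62 + $25.83 + $15.73 + $20.61 + $65.91 = $596.05
Net pay = $1573.14 − $596.05 = $977.09

$977.09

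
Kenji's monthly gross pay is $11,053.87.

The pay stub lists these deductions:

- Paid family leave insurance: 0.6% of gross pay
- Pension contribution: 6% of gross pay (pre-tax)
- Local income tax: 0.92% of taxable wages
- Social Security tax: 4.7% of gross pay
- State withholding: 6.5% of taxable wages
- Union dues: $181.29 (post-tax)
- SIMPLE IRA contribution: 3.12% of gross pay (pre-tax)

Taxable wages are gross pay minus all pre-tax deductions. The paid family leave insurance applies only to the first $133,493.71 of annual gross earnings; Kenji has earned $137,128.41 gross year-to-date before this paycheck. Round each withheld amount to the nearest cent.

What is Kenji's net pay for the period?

$8,599.55

Pension contribution: $11,053.87 × 0.06 = $663.23
SIMPLE IRA contribution: $11,053.87 × 0.0312 = $344.88
Pre-tax total = $663.23 + $344.88 = $1,008.11
Taxable wages = $11,053.87 − $1,008.11 = $10,045.76
Local income tax: $10,045.76 × 0.0092 = $92.42
State withholding: $10,045.76 × 0.065 = $652.97
Paid family leave insurance: annual cap $133,493.71 already reached (YTD $137,128.41), so $0.00
Social Security tax: $11,053.87 × 0.047 = $519.53
Union dues: $181.29
Total deductions = $663.23 + $344.88 + $92.42 + $652.97 + $0.00 + $519.53 + $181.29 = $2,454.32
Net pay = $11,053.87 − $2,454.32 = $8,599.55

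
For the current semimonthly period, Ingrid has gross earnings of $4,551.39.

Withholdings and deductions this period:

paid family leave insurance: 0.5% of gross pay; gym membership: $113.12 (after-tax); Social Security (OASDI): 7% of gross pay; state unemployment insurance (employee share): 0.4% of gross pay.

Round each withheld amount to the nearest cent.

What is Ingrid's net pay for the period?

Social Security (OASDI): $4,551.39 × 0.07 = $318.60
Paid family leave insurance: $4,551.39 × 0.005 = $22.76
State unemployment insurance (employee share): $4,551.39 × 0.004 = $18.21
Gym membership: $113.12
Total deductions = $318.60 + $22.76 + $18.21 + $113.12 = $472.69
Net pay = $4,551.39 − $472.69 = $4,078.70

$4,078.70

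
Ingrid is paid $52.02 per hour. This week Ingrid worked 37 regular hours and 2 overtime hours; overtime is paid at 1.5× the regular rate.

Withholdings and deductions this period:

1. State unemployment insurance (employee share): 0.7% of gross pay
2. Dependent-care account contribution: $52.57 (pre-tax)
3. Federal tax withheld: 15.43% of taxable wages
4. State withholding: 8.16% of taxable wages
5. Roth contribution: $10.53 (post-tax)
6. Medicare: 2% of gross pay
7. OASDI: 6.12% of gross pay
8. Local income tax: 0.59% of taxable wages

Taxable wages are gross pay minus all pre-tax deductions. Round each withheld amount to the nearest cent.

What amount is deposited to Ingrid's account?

Regular pay: 37 × $52.02 = $1924.74
Overtime pay: 2 × $52.02 × 1.5 = $156.06
Gross pay = $1924.74 + $156.06 = $2080.80
Dependent-care account contribution: $52.57
Taxable wages = $2080.80 − $52.57 = $2028.23
Local income tax: $2028.23 × 0.0059 = $11.97
State withholding: $2028.23 × 0.0816 = $165.50
Federal tax withheld: $2028.23 × 0.1543 = $312.96
OASDI: $2080.80 × 0.0612 = $127.34
State unemployment insurance (employee share): $2080.80 × 0.007 = $14.57
Medicare: $2080.80 × 0.02 = $41.62
Roth contribution: $10.53
Total deductions = $52.57 + $11.97 + $165.50 + $312.96 + $127.34 + $14.57 + $41.62 + $10.53 = $737.06
Net pay = $2080.80 − $737.06 = $1343.74

$1343.74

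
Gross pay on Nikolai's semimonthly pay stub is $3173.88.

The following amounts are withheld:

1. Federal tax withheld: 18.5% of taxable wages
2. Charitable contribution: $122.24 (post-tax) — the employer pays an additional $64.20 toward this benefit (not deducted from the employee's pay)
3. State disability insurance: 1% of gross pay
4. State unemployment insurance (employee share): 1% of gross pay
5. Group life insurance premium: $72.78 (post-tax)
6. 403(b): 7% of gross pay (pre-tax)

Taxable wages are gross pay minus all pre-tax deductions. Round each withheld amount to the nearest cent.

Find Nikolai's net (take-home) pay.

$2147.14

403(b): $3173.88 × 0.07 = $222.17
Taxable wages = $3173.88 − $222.17 = $2951.71
Federal tax withheld: $2951.71 × 0.185 = $546.07
State disability insurance: $3173.88 × 0.01 = $31.74
State unemployment insurance (employee share): $3173.88 × 0.01 = $31.74
Group life insurance premium: $72.78
Charitable contribution: $122.24
(Employer's $64.20 toward charitable contribution is not withheld from the employee.)
Total deductions = $222.17 + $546.07 + $31.74 + $31.74 + $72.78 + $122.24 = $1026.74
Net pay = $3173.88 − $1026.74 = $2147.14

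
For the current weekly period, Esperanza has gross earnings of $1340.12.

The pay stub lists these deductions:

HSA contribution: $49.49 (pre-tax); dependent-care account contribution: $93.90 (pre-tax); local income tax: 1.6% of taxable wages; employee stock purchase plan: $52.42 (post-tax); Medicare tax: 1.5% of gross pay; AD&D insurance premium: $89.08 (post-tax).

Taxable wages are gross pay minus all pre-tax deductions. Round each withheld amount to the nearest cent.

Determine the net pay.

HSA contribution: $49.49
Dependent-care account contribution: $93.90
Pre-tax total = $49.49 + $93.90 = $143.39
Taxable wages = $1340.12 − $143.39 = $1196.73
Local income tax: $1196.73 × 0.016 = $19.15
Medicare tax: $1340.12 × 0.015 = $20.10
AD&D insurance premium: $89.08
Employee stock purchase plan: $52.42
Total deductions = $49.49 + $93.90 + $19.15 + $20.10 + $89.08 + $52.42 = $324.14
Net pay = $1340.12 − $324.14 = $1015.98

$1015.98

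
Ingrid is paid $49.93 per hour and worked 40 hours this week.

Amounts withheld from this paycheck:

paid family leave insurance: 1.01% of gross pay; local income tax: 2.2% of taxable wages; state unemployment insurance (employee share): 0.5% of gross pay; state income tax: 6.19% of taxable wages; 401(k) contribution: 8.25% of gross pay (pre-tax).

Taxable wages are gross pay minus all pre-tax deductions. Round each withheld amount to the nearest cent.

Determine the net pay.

Gross pay: 40 × $49.93 = $1997.20
401(k) contribution: $1997.20 × 0.0825 = $164.77
Taxable wages = $1997.20 − $164.77 = $1832.43
State income tax: $1832.43 × 0.0619 = $113.43
Local income tax: $1832.43 × 0.022 = $40.31
State unemployment insurance (employee share): $1997.20 × 0.005 = $9.99
Paid family leave insurance: $1997.20 × 0.0101 = $20.17
Total deductions = $164.77 + $113.43 + $40.31 + $9.99 + $20.17 = $348.67
Net pay = $1997.20 − $348.67 = $1648.53

$1648.53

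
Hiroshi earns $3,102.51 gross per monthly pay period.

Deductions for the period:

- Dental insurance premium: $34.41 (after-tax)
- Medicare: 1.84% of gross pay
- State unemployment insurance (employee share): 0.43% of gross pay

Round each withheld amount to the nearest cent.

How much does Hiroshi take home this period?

$2,997.67

State unemployment insurance (employee share): $3,102.51 × 0.0043 = $13.34
Medicare: $3,102.51 × 0.0184 = $57.09
Dental insurance premium: $34.41
Total deductions = $13.34 + $57.09 + $34.41 = $104.84
Net pay = $3,102.51 − $104.84 = $2,997.67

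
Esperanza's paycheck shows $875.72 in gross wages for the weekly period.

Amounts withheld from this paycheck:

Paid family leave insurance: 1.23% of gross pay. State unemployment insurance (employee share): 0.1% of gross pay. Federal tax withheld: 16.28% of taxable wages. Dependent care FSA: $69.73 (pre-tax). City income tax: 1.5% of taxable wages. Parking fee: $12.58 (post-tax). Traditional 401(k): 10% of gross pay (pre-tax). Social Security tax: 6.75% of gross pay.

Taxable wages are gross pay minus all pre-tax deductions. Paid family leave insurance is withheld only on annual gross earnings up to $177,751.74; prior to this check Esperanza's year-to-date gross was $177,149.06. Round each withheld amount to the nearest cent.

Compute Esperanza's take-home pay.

$510.70

Dependent care FSA: $69.73
Traditional 401(k): $875.72 × 0.1 = $87.57
Pre-tax total = $69.73 + $87.57 = $157.30
Taxable wages = $875.72 − $157.30 = $718.42
City income tax: $718.42 × 0.015 = $10.78
Federal tax withheld: $718.42 × 0.1628 = $116.96
State unemployment insurance (employee share): $875.72 × 0.001 = $0.88
Social Security tax: $875.72 × 0.0675 = $59.11
Paid family leave insurance: only $177,751.74 − $177,149.06 = $602.68 of this check is subject → $602.68 × 0.0123 = $7.41
Parking fee: $12.58
Total deductions = $69.73 + $87.57 + $10.78 + $116.96 + $0.88 + $59.11 + $7.41 + $12.58 = $365.02
Net pay = $875.72 − $365.02 = $510.70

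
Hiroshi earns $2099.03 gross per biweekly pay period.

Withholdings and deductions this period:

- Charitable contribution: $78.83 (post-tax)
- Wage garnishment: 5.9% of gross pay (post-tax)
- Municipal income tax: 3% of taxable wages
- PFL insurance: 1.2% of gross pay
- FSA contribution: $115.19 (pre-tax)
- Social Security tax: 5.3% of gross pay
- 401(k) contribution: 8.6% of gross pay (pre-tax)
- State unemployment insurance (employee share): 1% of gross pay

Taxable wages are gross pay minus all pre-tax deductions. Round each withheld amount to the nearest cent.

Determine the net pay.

$1389.12

401(k) contribution: $2099.03 × 0.086 = $180.52
FSA contribution: $115.19
Pre-tax total = $180.52 + $115.19 = $295.71
Taxable wages = $2099.03 − $295.71 = $1803.32
Municipal income tax: $1803.32 × 0.03 = $54.10
Social Security tax: $2099.03 × 0.053 = $111.25
PFL insurance: $2099.03 × 0.012 = $25.19
State unemployment insurance (employee share): $2099.03 × 0.01 = $20.99
Charitable contribution: $78.83
Wage garnishment: $2099.03 × 0.059 = $123.84
Total deductions = $180.52 + $115.19 + $54.10 + $111.25 + $25.19 + $20.99 + $78.83 + $123.84 = $709.91
Net pay = $2099.03 − $709.91 = $1389.12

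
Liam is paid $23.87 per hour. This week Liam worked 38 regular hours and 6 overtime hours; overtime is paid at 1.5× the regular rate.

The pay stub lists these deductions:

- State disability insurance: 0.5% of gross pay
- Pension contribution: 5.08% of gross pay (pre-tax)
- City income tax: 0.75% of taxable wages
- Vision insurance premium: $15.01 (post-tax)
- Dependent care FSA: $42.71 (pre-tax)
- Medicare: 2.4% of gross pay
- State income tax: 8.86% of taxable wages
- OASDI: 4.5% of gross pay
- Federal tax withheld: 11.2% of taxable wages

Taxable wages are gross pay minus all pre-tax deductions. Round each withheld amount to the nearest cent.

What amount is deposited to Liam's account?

Regular pay: 38 × $23.87 = $907.06
Overtime pay: 6 × $23.87 × 1.5 = $214.83
Gross pay = $907.06 + $214.83 = $1,121.89
Pension contribution: $1,121.89 × 0.0508 = $56.99
Dependent care FSA: $42.71
Pre-tax total = $56.99 + $42.71 = $99.70
Taxable wages = $1,121.89 − $99.70 = $1,022.19
City income tax: $1,022.19 × 0.0075 = $7.67
Federal tax withheld: $1,022.19 × 0.112 = $114.49
State income tax: $1,022.19 × 0.0886 = $90.57
Medicare: $1,121.89 × 0.024 = $26.93
State disability insurance: $1,121.89 × 0.005 = $5.61
OASDI: $1,121.89 × 0.045 = $50.49
Vision insurance premium: $15.01
Total deductions = $56.99 + $42.71 + $7.67 + $114.49 + $90.57 + $26.93 + $5.61 + $50.49 + $15.01 = $410.47
Net pay = $1,121.89 − $410.47 = $711.42

$711.42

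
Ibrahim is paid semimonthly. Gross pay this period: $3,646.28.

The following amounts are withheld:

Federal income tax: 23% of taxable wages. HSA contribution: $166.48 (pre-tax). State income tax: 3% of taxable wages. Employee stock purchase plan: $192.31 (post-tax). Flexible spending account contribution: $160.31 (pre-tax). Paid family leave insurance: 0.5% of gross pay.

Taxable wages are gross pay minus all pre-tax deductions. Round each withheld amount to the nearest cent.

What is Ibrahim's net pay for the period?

$2,245.89

Flexible spending account contribution: $160.31
HSA contribution: $166.48
Pre-tax total = $160.31 + $166.48 = $326.79
Taxable wages = $3,646.28 − $326.79 = $3,319.49
State income tax: $3,319.49 × 0.03 = $99.58
Federal income tax: $3,319.49 × 0.23 = $763.48
Paid family leave insurance: $3,646.28 × 0.005 = $18.23
Employee stock purchase plan: $192.31
Total deductions = $160.31 + $166.48 + $99.58 + $763.48 + $18.23 + $192.31 = $1,400.39
Net pay = $3,646.28 − $1,400.39 = $2,245.89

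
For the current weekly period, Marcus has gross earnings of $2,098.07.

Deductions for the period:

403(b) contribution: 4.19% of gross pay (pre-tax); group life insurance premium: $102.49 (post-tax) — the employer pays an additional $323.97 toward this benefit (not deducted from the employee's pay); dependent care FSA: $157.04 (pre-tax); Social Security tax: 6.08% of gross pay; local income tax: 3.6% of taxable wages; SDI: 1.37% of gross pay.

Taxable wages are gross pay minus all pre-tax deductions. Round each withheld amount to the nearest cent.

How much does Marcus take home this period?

403(b) contribution: $2,098.07 × 0.0419 = $87.91
Dependent care FSA: $157.04
Pre-tax total = $87.91 + $157.04 = $244.95
Taxable wages = $2,098.07 − $244.95 = $1,853.12
Local income tax: $1,853.12 × 0.036 = $66.71
SDI: $2,098.07 × 0.0137 = $28.74
Social Security tax: $2,098.07 × 0.0608 = $127.56
Group life insurance premium: $102.49
(Employer's $323.97 toward group life insurance premium is not withheld from the employee.)
Total deductions = $87.91 + $157.04 + $66.71 + $28.74 + $127.56 + $102.49 = $570.45
Net pay = $2,098.07 − $570.45 = $1,527.62

$1,527.62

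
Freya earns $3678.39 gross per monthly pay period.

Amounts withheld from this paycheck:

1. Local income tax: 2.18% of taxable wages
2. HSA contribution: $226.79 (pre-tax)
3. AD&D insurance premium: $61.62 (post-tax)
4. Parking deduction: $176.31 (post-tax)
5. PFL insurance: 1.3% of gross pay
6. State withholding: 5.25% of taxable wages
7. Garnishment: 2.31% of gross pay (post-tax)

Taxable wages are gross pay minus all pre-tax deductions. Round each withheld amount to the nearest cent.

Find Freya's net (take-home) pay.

$2824.43

HSA contribution: $226.79
Taxable wages = $3678.39 − $226.79 = $3451.60
Local income tax: $3451.60 × 0.0218 = $75.24
State withholding: $3451.60 × 0.0525 = $181.21
PFL insurance: $3678.39 × 0.013 = $47.82
Parking deduction: $176.31
Garnishment: $3678.39 × 0.0231 = $84.97
AD&D insurance premium: $61.62
Total deductions = $226.79 + $75.24 + $181.21 + $47.82 + $176.31 + $84.97 + $61.62 = $853.96
Net pay = $3678.39 − $853.96 = $2824.43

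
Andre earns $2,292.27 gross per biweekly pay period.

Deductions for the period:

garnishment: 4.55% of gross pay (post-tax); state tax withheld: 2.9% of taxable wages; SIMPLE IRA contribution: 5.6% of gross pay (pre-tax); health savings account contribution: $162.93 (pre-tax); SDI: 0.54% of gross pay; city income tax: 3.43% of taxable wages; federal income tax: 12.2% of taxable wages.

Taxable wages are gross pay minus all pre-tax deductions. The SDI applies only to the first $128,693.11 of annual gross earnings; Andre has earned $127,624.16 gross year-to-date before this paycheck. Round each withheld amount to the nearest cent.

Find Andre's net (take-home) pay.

SIMPLE IRA contribution: $2,292.27 × 0.056 = $128.37
Health savings account contribution: $162.93
Pre-tax total = $128.37 + $162.93 = $291.30
Taxable wages = $2,292.27 − $291.30 = $2,000.97
State tax withheld: $2,000.97 × 0.029 = $58.03
City income tax: $2,000.97 × 0.0343 = $68.63
Federal income tax: $2,000.97 × 0.122 = $244.12
SDI: only $128,693.11 − $127,624.16 = $1,068.95 of this check is subject → $1,068.95 × 0.0054 = $5.77
Garnishment: $2,292.27 × 0.0455 = $104.30
Total deductions = $128.37 + $162.93 + $58.03 + $68.63 + $244.12 + $5.77 + $104.30 = $772.15
Net pay = $2,292.27 − $772.15 = $1,520.12

$1,520.12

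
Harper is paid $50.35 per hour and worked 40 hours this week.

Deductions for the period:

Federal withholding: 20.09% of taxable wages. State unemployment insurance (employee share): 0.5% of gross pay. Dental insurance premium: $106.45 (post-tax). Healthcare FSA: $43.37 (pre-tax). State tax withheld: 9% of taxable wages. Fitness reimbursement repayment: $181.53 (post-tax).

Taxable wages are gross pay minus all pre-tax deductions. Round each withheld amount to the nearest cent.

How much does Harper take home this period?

$1,099.32

Gross pay: 40 × $50.35 = $2,014.00
Healthcare FSA: $43.37
Taxable wages = $2,014.00 − $43.37 = $1,970.63
State tax withheld: $1,970.63 × 0.09 = $177.36
Federal withholding: $1,970.63 × 0.2009 = $395.90
State unemployment insurance (employee share): $2,014.00 × 0.005 = $10.07
Fitness reimbursement repayment: $181.53
Dental insurance premium: $106.45
Total deductions = $43.37 + $177.36 + $395.90 + $10.07 + $181.53 + $106.45 = $914.68
Net pay = $2,014.00 − $914.68 = $1,099.32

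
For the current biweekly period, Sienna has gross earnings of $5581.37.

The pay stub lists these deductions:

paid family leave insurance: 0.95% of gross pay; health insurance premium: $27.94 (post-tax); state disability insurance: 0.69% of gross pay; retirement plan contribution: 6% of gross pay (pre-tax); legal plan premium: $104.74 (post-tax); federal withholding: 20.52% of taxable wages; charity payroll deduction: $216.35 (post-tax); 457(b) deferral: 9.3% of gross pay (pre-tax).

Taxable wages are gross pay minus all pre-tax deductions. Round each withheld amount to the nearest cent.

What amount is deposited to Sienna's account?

$3316.79

Retirement plan contribution: $5581.37 × 0.06 = $334.88
457(b) deferral: $5581.37 × 0.093 = $519.07
Pre-tax total = $334.88 + $519.07 = $853.95
Taxable wages = $5581.37 − $853.95 = $4727.42
Federal withholding: $4727.42 × 0.2052 = $970.07
State disability insurance: $5581.37 × 0.0069 = $38.51
Paid family leave insurance: $5581.37 × 0.0095 = $53.02
Health insurance premium: $27.94
Legal plan premium: $104.74
Charity payroll deduction: $216.35
Total deductions = $334.88 + $519.07 + $970.07 + $38.51 + $53.02 + $27.94 + $104.74 + $216.35 = $2264.58
Net pay = $5581.37 − $2264.58 = $3316.79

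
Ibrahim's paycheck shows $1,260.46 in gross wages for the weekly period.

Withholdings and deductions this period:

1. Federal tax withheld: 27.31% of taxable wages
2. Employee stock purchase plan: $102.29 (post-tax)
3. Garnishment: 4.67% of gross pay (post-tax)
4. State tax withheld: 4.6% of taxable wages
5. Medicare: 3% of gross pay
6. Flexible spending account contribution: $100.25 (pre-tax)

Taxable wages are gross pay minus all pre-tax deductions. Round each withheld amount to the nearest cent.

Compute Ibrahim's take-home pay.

Flexible spending account contribution: $100.25
Taxable wages = $1,260.46 − $100.25 = $1,160.21
State tax withheld: $1,160.21 × 0.046 = $53.37
Federal tax withheld: $1,160.21 × 0.2731 = $316.85
Medicare: $1,260.46 × 0.03 = $37.81
Garnishment: $1,260.46 × 0.0467 = $58.86
Employee stock purchase plan: $102.29
Total deductions = $100.25 + $53.37 + $316.85 + $37.81 + $58.86 + $102.29 = $669.43
Net pay = $1,260.46 − $669.43 = $591.03

$591.03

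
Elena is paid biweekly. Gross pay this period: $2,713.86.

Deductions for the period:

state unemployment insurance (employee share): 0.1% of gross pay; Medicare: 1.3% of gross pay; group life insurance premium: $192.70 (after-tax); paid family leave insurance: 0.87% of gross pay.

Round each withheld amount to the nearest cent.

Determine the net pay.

$2,459.56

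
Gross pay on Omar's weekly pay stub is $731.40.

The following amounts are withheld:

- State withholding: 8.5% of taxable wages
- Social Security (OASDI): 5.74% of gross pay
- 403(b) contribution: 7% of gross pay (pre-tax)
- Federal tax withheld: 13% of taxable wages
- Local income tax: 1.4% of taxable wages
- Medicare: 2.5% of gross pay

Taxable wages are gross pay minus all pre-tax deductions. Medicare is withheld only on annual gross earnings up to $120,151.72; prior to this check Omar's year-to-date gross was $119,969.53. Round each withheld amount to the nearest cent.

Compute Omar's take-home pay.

403(b) contribution: $731.40 × 0.07 = $51.20
Taxable wages = $731.40 − $51.20 = $680.20
Local income tax: $680.20 × 0.014 = $9.52
Federal tax withheld: $680.20 × 0.13 = $88.43
State withholding: $680.20 × 0.085 = $57.82
Social Security (OASDI): $731.40 × 0.0574 = $41.98
Medicare: only $120,151.72 − $119,969.53 = $182.19 of this check is subject → $182.19 × 0.025 = $4.55
Total deductions = $51.20 + $9.52 + $88.43 + $57.82 + $41.98 + $4.55 = $253.50
Net pay = $731.40 − $253.50 = $477.90

$477.90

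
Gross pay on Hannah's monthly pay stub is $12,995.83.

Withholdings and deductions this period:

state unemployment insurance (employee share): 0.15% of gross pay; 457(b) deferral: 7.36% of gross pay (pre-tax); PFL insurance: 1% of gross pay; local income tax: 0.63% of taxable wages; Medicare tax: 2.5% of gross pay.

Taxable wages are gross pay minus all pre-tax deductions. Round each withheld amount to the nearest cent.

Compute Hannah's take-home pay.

$11,489.14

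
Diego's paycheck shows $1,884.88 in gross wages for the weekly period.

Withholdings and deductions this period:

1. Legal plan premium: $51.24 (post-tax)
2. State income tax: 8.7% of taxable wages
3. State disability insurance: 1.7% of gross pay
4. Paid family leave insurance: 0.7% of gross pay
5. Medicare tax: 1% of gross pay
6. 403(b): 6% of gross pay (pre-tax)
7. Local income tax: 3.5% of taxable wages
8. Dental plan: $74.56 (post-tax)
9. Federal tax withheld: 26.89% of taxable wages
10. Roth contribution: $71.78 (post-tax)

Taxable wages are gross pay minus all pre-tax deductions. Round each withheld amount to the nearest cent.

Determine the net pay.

$817.54

403(b): $1,884.88 × 0.06 = $113.09
Taxable wages = $1,884.88 − $113.09 = $1,771.79
Federal tax withheld: $1,771.79 × 0.2689 = $476.43
Local income tax: $1,771.79 × 0.035 = $62.01
State income tax: $1,771.79 × 0.087 = $154.15
Paid family leave insurance: $1,884.88 × 0.007 = $13.19
Medicare tax: $1,884.88 × 0.01 = $18.85
State disability insurance: $1,884.88 × 0.017 = $32.04
Dental plan: $74.56
Roth contribution: $71.78
Legal plan premium: $51.24
Total deductions = $113.09 + $476.43 + $62.01 + $154.15 + $13.19 + $18.85 + $32.04 + $74.56 + $71.78 + $51.24 = $1,067.34
Net pay = $1,884.88 − $1,067.34 = $817.54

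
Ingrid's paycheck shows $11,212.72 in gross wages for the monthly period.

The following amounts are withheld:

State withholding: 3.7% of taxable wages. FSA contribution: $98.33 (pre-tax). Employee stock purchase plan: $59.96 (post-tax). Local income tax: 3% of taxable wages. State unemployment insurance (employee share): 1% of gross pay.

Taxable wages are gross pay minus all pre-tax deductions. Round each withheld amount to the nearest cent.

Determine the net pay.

FSA contribution: $98.33
Taxable wages = $11,212.72 − $98.33 = $11,114.39
Local income tax: $11,114.39 × 0.03 = $333.43
State withholding: $11,114.39 × 0.037 = $411.23
State unemployment insurance (employee share): $11,212.72 × 0.01 = $112.13
Employee stock purchase plan: $59.96
Total deductions = $98.33 + $333.43 + $411.23 + $112.13 + $59.96 = $1,015.08
Net pay = $11,212.72 − $1,015.08 = $10,197.64

$10,197.64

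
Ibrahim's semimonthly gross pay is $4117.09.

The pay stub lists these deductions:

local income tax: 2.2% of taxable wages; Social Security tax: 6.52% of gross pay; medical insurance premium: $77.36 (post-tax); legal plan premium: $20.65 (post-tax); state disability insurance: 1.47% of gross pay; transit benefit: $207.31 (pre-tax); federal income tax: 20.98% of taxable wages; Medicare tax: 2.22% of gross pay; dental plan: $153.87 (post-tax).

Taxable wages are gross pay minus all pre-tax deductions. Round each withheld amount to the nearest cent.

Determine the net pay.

$2331.26

Transit benefit: $207.31
Taxable wages = $4117.09 − $207.31 = $3909.78
Federal income tax: $3909.78 × 0.2098 = $820.27
Local income tax: $3909.78 × 0.022 = $86.02
Medicare tax: $4117.09 × 0.0222 = $91.40
State disability insurance: $4117.09 × 0.0147 = $60.52
Social Security tax: $4117.09 × 0.0652 = $268.43
Medical insurance premium: $77.36
Dental plan: $153.87
Legal plan premium: $20.65
Total deductions = $207.31 + $820.27 + $86.02 + $91.40 + $60.52 + $268.43 + $77.36 + $153.87 + $20.65 = $1785.83
Net pay = $4117.09 − $1785.83 = $2331.26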